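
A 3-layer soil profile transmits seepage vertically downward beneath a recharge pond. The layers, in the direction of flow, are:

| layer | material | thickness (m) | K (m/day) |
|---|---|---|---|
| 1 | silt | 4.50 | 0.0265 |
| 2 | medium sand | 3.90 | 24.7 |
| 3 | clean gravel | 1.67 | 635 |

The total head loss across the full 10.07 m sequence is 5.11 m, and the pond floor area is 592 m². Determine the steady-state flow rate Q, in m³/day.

17.8

Flow is perpendicular to layering, so the layers act in series and the equivalent K is the thickness-weighted harmonic mean.
Total thickness L = 4.50 + 3.90 + 1.67 = 10.07 m.
Σ(b_i/K_i) = 4.50/0.0265 + 3.90/24.7 + 1.67/635 = 170.0 d.
K_eq = L / Σ(b_i/K_i) = 10.07 / 170.0 = 0.05925 m/day.
Q = K_eq · A · (Δh/L) = 0.05925 × 592 × (5.11/10.07) = 17.80 m³/day.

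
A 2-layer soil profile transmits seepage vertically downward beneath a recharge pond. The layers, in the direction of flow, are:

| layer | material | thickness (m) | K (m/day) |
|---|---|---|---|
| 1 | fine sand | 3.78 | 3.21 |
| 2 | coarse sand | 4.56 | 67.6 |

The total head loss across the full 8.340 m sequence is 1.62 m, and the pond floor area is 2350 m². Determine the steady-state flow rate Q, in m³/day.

Flow is perpendicular to layering, so the layers act in series and the equivalent K is the thickness-weighted harmonic mean.
Total thickness L = 3.78 + 4.56 = 8.340 m.
Σ(b_i/K_i) = 3.78/3.21 + 4.56/67.6 = 1.245 d.
K_eq = L / Σ(b_i/K_i) = 8.340 / 1.245 = 6.699 m/day.
Q = K_eq · A · (Δh/L) = 6.699 × 2350 × (1.62/8.340) = 3058 m³/day.

3060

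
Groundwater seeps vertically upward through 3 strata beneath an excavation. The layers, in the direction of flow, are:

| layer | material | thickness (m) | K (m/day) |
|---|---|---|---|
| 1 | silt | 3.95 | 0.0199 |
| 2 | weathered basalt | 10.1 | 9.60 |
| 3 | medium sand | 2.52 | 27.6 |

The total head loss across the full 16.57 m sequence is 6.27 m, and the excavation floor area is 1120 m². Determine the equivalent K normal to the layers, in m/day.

Flow is perpendicular to layering, so the layers act in series and the equivalent K is the thickness-weighted harmonic mean.
Total thickness L = 3.95 + 10.1 + 2.52 = 16.57 m.
Σ(b_i/K_i) = 3.95/0.0199 + 10.1/9.60 + 2.52/27.6 = 199.6 d.
K_eq = L / Σ(b_i/K_i) = 16.57 / 199.6 = 0.08300 m/day.

0.0830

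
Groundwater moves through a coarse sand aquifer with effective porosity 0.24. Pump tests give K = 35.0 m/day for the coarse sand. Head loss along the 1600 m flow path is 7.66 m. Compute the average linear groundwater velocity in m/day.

0.698

Hydraulic gradient i = Δh / L = 7.66 / 1600 = 0.004788.
Darcy flux q = K · i = 35.00 × 0.004788 = 0.1676 m/day.
Seepage velocity v = q / n_e = 0.1676 / 0.24 = 0.6982 m/day.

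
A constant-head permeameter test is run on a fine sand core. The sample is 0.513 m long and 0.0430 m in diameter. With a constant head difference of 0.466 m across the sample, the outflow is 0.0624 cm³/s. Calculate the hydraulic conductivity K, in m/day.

4.09

Cross-sectional area A = π·(d/2)² = π × (0.0430/2)² = 0.001452 m².
Convert discharge: 0.0624 cm³/s = 6.240e-08 m³/s.
Darcy's law rearranged: K = Q·L / (A·Δh) = 6.240e-08 × 0.513 / (0.001452 × 0.466) = 4.730e-05 m/s = 4.087 m/day.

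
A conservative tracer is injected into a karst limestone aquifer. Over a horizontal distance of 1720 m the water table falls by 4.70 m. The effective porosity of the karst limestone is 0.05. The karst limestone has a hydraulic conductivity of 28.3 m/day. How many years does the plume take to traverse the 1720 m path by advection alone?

3.04

Hydraulic gradient i = Δh / L = 4.70 / 1720 = 0.002733.
Darcy flux q = K · i = 28.30 × 0.002733 = 0.07733 m/day.
Seepage velocity v = q / n_e = 0.07733 / 0.05 = 1.547 m/day.
Travel time t = L / v = 1720 / 1.547 = 1112 days = 3.045 years.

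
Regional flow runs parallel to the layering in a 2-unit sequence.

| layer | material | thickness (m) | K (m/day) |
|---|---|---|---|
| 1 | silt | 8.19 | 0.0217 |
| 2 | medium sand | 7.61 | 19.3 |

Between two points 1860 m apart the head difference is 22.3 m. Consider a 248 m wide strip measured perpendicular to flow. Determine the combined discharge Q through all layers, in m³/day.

437

Flow is parallel to layering, so each bed carries its own Darcy discharge and the transmissivities add.
Σ(K_i·b_i) = 0.0217×8.19 + 19.3×7.61 = 147.1 m²/day.
Hydraulic gradient i = Δh / L = 22.3 / 1860 = 0.01199.
Q = Σ(K_i·b_i) · W · i = 147.1 × 248 × 0.01199 = 437.2 m³/day.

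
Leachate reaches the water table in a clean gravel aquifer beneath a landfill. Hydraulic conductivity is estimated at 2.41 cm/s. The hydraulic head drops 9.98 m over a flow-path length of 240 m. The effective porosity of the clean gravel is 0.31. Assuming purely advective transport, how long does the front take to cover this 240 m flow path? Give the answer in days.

0.859

Convert K: 2.41 cm/s × 864 = 2082 m/day.
Hydraulic gradient i = Δh / L = 9.98 / 240 = 0.04158.
Darcy flux q = K · i = 2082 × 0.04158 = 86.59 m/day.
Seepage velocity v = q / n_e = 86.59 / 0.31 = 279.3 m/day.
Travel time t = L / v = 240 / 279.3 = 0.8593 days.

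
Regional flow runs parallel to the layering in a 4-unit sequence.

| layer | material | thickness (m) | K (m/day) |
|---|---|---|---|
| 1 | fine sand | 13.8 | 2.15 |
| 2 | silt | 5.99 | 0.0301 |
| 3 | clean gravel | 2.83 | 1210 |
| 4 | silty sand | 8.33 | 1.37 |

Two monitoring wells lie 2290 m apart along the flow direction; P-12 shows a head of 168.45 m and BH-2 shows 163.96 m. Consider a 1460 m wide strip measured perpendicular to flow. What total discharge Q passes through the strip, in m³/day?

9920

Flow is parallel to layering, so each bed carries its own Darcy discharge and the transmissivities add.
Σ(K_i·b_i) = 2.15×13.8 + 0.0301×5.99 + 1210×2.83 + 1.37×8.33 = 3466 m²/day.
Hydraulic gradient i = (168.45 − 163.96) / 2290 = 4.49 / 2290 = 0.001961.
Q = Σ(K_i·b_i) · W · i = 3466 × 1460 × 0.001961 = 9921 m³/day.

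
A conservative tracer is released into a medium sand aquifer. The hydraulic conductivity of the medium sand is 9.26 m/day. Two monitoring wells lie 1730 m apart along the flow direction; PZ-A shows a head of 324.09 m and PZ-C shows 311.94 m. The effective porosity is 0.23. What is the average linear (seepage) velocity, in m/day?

0.283

Hydraulic gradient i = (324.09 − 311.94) / 1730 = 12.15 / 1730 = 0.007023.
Darcy flux q = K · i = 9.260 × 0.007023 = 0.06503 m/day.
Seepage velocity v = q / n_e = 0.06503 / 0.23 = 0.2828 m/day.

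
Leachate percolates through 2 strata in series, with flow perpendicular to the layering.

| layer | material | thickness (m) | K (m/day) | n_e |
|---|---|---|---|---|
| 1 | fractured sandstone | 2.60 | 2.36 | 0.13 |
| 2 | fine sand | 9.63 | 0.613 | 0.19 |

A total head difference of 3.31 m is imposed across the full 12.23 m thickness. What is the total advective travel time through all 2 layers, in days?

With flow normal to the layers, continuity requires the same specific discharge q through every layer.
Σ(b_i/K_i) = 2.60/2.36 + 9.63/0.613 = 16.81 d.
q = Δh / Σ(b_i/K_i) = 3.31 / 16.81 = 0.1969 m/day.
In each layer the seepage velocity is v_i = q/n_i, so the layer transit time is t_i = b_i·n_i / q:
  layer 1 (fractured sandstone): t_1 = 2.60 × 0.13 / 0.1969 = 1.717 d
  layer 2 (fine sand): t_2 = 9.63 × 0.19 / 0.1969 = 9.293 d
Total t = Σ t_i = 11.01 days.

11.0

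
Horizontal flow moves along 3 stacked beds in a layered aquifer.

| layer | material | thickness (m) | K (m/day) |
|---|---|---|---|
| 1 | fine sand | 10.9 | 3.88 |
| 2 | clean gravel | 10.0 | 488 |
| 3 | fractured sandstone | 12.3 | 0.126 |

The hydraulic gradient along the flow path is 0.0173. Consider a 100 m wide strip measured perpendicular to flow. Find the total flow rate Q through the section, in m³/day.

8520

Flow is parallel to layering, so each bed carries its own Darcy discharge and the transmissivities add.
Σ(K_i·b_i) = 3.88×10.9 + 488×10.0 + 0.126×12.3 = 4924 m²/day.
Hydraulic gradient i = 0.0173.
Q = Σ(K_i·b_i) · W · i = 4924 × 100 × 0.01730 = 8518 m³/day.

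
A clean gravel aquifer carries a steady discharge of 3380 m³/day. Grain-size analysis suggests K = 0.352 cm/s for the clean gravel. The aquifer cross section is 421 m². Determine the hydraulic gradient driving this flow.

Convert K: 0.352 cm/s × 864 = 304.1 m/day.
From Q = K·A·i, i = Q / (K·A) = 3380 / (304.1 × 421.0) = 0.02640.

0.0264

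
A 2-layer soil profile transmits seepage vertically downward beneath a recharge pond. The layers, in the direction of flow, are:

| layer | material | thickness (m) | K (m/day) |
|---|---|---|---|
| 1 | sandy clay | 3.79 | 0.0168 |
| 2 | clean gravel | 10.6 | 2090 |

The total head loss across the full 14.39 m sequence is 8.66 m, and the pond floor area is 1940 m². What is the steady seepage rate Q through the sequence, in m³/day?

74.5

Flow is perpendicular to layering, so the layers act in series and the equivalent K is the thickness-weighted harmonic mean.
Total thickness L = 3.79 + 10.6 = 14.39 m.
Σ(b_i/K_i) = 3.79/0.0168 + 10.6/2090 = 225.6 d.
K_eq = L / Σ(b_i/K_i) = 14.39 / 225.6 = 0.06379 m/day.
Q = K_eq · A · (Δh/L) = 0.06379 × 1940 × (8.66/14.39) = 74.47 m³/day.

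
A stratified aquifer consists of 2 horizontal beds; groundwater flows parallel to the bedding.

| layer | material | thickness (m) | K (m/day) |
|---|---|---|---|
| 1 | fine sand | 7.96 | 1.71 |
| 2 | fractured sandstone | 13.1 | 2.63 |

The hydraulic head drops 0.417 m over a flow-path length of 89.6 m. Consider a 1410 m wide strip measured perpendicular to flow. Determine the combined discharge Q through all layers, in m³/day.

315

Flow is parallel to layering, so each bed carries its own Darcy discharge and the transmissivities add.
Σ(K_i·b_i) = 1.71×7.96 + 2.63×13.1 = 48.06 m²/day.
Hydraulic gradient i = Δh / L = 0.417 / 89.6 = 0.004654.
Q = Σ(K_i·b_i) · W · i = 48.06 × 1410 × 0.004654 = 315.4 m³/day.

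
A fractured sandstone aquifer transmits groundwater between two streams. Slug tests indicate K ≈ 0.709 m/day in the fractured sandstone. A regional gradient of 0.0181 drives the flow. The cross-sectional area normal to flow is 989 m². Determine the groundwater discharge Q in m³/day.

Hydraulic gradient i = 0.0181.
Darcy's law: Q = K · A · i = 0.7090 × 989.0 × 0.01810 = 12.69 m³/day.

12.7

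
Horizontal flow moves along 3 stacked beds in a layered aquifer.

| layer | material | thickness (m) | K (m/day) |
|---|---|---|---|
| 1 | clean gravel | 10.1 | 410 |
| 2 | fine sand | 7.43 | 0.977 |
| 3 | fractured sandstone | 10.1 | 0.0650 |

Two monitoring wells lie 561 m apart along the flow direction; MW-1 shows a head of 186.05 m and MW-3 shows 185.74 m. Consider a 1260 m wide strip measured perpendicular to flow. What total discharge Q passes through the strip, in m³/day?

2890

Flow is parallel to layering, so each bed carries its own Darcy discharge and the transmissivities add.
Σ(K_i·b_i) = 410×10.1 + 0.977×7.43 + 0.0650×10.1 = 4149 m²/day.
Hydraulic gradient i = (186.05 − 185.74) / 561 = 0.31 / 561 = 0.0005526.
Q = Σ(K_i·b_i) · W · i = 4149 × 1260 × 0.0005526 = 2889 m³/day.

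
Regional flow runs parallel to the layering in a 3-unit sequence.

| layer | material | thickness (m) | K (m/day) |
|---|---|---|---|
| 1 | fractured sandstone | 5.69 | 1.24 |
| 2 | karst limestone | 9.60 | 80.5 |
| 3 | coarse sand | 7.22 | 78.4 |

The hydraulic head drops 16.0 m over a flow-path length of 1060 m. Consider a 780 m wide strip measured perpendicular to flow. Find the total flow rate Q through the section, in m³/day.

15800

Flow is parallel to layering, so each bed carries its own Darcy discharge and the transmissivities add.
Σ(K_i·b_i) = 1.24×5.69 + 80.5×9.60 + 78.4×7.22 = 1346 m²/day.
Hydraulic gradient i = Δh / L = 16.0 / 1060 = 0.01509.
Q = Σ(K_i·b_i) · W · i = 1346 × 780 × 0.01509 = 15846 m³/day.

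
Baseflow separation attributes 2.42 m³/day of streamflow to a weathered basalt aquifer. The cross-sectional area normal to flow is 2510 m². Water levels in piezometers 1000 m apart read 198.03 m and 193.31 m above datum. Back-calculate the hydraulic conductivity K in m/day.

Hydraulic gradient i = (198.03 − 193.31) / 1000 = 4.72 / 1000 = 0.004720.
From Q = K·A·i, K = Q / (A·i) = 2.42 / (2510 × 0.004720) = 0.2043 m/day.

0.204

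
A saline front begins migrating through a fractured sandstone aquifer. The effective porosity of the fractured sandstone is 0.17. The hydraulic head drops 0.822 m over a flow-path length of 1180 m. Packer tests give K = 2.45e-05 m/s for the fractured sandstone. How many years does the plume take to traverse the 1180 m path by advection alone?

372

Convert K: 2.45e-05 m/s × 86400 = 2.117 m/day.
Hydraulic gradient i = Δh / L = 0.822 / 1180 = 0.0006966.
Darcy flux q = K · i = 2.117 × 0.0006966 = 0.001475 m/day.
Seepage velocity v = q / n_e = 0.001475 / 0.17 = 0.008674 m/day.
Travel time t = L / v = 1180 / 0.008674 = 1.360e+05 days = 372.5 years.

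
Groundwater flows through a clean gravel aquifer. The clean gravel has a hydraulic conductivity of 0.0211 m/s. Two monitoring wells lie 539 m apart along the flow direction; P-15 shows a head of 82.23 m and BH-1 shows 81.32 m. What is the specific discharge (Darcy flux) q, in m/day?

Convert K: 0.0211 m/s × 86400 = 1823 m/day.
Hydraulic gradient i = (82.23 − 81.32) / 539 = 0.91 / 539 = 0.001688.
Specific discharge q = K · i = 1823 × 0.001688 = 3.078 m/day.

3.08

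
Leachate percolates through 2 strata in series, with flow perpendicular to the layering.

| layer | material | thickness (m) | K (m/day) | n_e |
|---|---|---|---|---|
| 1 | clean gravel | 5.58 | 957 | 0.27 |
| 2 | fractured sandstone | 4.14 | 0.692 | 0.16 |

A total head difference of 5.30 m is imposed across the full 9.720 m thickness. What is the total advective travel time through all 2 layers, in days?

With flow normal to the layers, continuity requires the same specific discharge q through every layer.
Σ(b_i/K_i) = 5.58/957 + 4.14/0.692 = 5.988 d.
q = Δh / Σ(b_i/K_i) = 5.30 / 5.988 = 0.8850 m/day.
In each layer the seepage velocity is v_i = q/n_i, so the layer transit time is t_i = b_i·n_i / q:
  layer 1 (clean gravel): t_1 = 5.58 × 0.27 / 0.8850 = 1.702 d
  layer 2 (fractured sandstone): t_2 = 4.14 × 0.16 / 0.8850 = 0.7484 d
Total t = Σ t_i = 2.451 days.

2.45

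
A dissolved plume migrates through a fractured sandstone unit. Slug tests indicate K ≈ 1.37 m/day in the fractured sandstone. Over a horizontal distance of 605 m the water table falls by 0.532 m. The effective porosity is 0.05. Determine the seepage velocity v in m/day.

Hydraulic gradient i = Δh / L = 0.532 / 605 = 0.0008793.
Darcy flux q = K · i = 1.370 × 0.0008793 = 0.001205 m/day.
Seepage velocity v = q / n_e = 0.001205 / 0.05 = 0.02409 m/day.

0.0241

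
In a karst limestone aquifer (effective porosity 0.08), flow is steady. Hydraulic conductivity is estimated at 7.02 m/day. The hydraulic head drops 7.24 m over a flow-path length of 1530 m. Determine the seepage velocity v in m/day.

0.415

Hydraulic gradient i = Δh / L = 7.24 / 1530 = 0.004732.
Darcy flux q = K · i = 7.020 × 0.004732 = 0.03322 m/day.
Seepage velocity v = q / n_e = 0.03322 / 0.08 = 0.4152 m/day.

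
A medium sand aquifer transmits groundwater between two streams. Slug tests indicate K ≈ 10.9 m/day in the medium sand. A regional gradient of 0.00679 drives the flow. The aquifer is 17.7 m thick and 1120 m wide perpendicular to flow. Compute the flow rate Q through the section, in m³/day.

Cross-sectional area A = 1120 × 17.7 = 19824 m².
Hydraulic gradient i = 0.00679.
Darcy's law: Q = K · A · i = 10.90 × 19824 × 0.006790 = 1467 m³/day.

1470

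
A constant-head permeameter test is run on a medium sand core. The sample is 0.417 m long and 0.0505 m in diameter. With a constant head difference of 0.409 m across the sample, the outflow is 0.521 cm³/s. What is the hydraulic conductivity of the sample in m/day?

Cross-sectional area A = π·(d/2)² = π × (0.0505/2)² = 0.002003 m².
Convert discharge: 0.521 cm³/s = 5.210e-07 m³/s.
Darcy's law rearranged: K = Q·L / (A·Δh) = 5.210e-07 × 0.417 / (0.002003 × 0.409) = 0.0002652 m/s = 22.91 m/day.

22.9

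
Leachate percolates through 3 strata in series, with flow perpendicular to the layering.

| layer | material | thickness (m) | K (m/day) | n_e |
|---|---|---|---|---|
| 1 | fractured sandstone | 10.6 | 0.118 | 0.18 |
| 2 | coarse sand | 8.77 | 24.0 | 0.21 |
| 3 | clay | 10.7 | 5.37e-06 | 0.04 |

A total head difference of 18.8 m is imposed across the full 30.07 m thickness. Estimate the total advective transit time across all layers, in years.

1210

With flow normal to the layers, continuity requires the same specific discharge q through every layer.
Σ(b_i/K_i) = 10.6/0.118 + 8.77/24.0 + 10.7/5.37e-06 = 1.993e+06 d.
q = Δh / Σ(b_i/K_i) = 18.8 / 1.993e+06 = 9.435e-06 m/day.
In each layer the seepage velocity is v_i = q/n_i, so the layer transit time is t_i = b_i·n_i / q:
  layer 1 (fractured sandstone): t_1 = 10.6 × 0.18 / 9.435e-06 = 2.022e+05 d
  layer 2 (coarse sand): t_2 = 8.77 × 0.21 / 9.435e-06 = 1.952e+05 d
  layer 3 (clay): t_3 = 10.7 × 0.04 / 9.435e-06 = 45364 d
Total t = Σ t_i = 4.428e+05 days = 1212 years.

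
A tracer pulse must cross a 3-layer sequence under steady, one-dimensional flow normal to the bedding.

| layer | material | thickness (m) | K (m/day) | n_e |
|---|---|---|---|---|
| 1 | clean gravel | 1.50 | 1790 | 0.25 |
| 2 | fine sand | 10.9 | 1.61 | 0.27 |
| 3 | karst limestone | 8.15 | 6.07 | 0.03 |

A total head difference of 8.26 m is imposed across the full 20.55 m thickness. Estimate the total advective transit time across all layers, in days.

3.50

With flow normal to the layers, continuity requires the same specific discharge q through every layer.
Σ(b_i/K_i) = 1.50/1790 + 10.9/1.61 + 8.15/6.07 = 8.114 d.
q = Δh / Σ(b_i/K_i) = 8.26 / 8.114 = 1.018 m/day.
In each layer the seepage velocity is v_i = q/n_i, so the layer transit time is t_i = b_i·n_i / q:
  layer 1 (clean gravel): t_1 = 1.50 × 0.25 / 1.018 = 0.3684 d
  layer 2 (fine sand): t_2 = 10.9 × 0.27 / 1.018 = 2.891 d
  layer 3 (karst limestone): t_3 = 8.15 × 0.03 / 1.018 = 0.2402 d
Total t = Σ t_i = 3.499 days.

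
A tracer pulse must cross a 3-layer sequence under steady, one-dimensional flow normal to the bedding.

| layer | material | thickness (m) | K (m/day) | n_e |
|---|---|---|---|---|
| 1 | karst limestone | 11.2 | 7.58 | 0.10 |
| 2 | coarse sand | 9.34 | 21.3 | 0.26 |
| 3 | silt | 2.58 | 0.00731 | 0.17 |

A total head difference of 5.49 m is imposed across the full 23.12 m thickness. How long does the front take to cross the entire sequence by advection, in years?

With flow normal to the layers, continuity requires the same specific discharge q through every layer.
Σ(b_i/K_i) = 11.2/7.58 + 9.34/21.3 + 2.58/0.00731 = 354.9 d.
q = Δh / Σ(b_i/K_i) = 5.49 / 354.9 = 0.01547 m/day.
In each layer the seepage velocity is v_i = q/n_i, so the layer transit time is t_i = b_i·n_i / q:
  layer 1 (karst limestone): t_1 = 11.2 × 0.10 / 0.01547 = 72.39 d
  layer 2 (coarse sand): t_2 = 9.34 × 0.26 / 0.01547 = 157.0 d
  layer 3 (silt): t_3 = 2.58 × 0.17 / 0.01547 = 28.35 d
Total t = Σ t_i = 257.7 days = 0.7056 years.

0.706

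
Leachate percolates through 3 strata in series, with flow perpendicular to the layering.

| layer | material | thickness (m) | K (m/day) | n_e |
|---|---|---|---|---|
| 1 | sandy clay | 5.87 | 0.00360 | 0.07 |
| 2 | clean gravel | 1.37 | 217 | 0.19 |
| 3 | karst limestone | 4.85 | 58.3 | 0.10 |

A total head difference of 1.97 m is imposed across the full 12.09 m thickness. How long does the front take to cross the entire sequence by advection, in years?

With flow normal to the layers, continuity requires the same specific discharge q through every layer.
Σ(b_i/K_i) = 5.87/0.00360 + 1.37/217 + 4.85/58.3 = 1631 d.
q = Δh / Σ(b_i/K_i) = 1.97 / 1631 = 0.001208 m/day.
In each layer the seepage velocity is v_i = q/n_i, so the layer transit time is t_i = b_i·n_i / q:
  layer 1 (sandy clay): t_1 = 5.87 × 0.07 / 0.001208 = 340.1 d
  layer 2 (clean gravel): t_2 = 1.37 × 0.19 / 0.001208 = 215.5 d
  layer 3 (karst limestone): t_3 = 4.85 × 0.10 / 0.001208 = 401.5 d
Total t = Σ t_i = 957.0 days = 2.620 years.

2.62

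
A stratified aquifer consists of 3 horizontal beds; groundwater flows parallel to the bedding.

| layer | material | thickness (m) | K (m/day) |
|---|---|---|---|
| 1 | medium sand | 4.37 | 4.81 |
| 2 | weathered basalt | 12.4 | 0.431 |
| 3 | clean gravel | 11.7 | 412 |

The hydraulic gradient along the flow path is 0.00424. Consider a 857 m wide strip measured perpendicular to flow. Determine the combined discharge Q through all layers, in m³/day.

17600

Flow is parallel to layering, so each bed carries its own Darcy discharge and the transmissivities add.
Σ(K_i·b_i) = 4.81×4.37 + 0.431×12.4 + 412×11.7 = 4847 m²/day.
Hydraulic gradient i = 0.00424.
Q = Σ(K_i·b_i) · W · i = 4847 × 857 × 0.004240 = 17612 m³/day.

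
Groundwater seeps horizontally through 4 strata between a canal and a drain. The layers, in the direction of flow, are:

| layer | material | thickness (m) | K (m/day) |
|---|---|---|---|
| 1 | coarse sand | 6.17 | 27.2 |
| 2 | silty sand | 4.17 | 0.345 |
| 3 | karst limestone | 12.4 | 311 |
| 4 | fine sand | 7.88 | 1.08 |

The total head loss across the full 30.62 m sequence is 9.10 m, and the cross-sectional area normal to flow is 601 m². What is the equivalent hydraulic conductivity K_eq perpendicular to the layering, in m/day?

1.56

Flow is perpendicular to layering, so the layers act in series and the equivalent K is the thickness-weighted harmonic mean.
Total thickness L = 6.17 + 4.17 + 12.4 + 7.88 = 30.62 m.
Σ(b_i/K_i) = 6.17/27.2 + 4.17/0.345 + 12.4/311 + 7.88/1.08 = 19.65 d.
K_eq = L / Σ(b_i/K_i) = 30.62 / 19.65 = 1.558 m/day.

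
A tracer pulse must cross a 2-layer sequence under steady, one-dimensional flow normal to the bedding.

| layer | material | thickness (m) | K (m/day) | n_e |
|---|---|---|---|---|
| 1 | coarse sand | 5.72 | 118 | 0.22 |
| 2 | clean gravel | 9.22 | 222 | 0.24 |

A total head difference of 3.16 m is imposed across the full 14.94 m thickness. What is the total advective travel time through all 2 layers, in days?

0.0989

With flow normal to the layers, continuity requires the same specific discharge q through every layer.
Σ(b_i/K_i) = 5.72/118 + 9.22/222 = 0.09001 d.
q = Δh / Σ(b_i/K_i) = 3.16 / 0.09001 = 35.11 m/day.
In each layer the seepage velocity is v_i = q/n_i, so the layer transit time is t_i = b_i·n_i / q:
  layer 1 (coarse sand): t_1 = 5.72 × 0.22 / 35.11 = 0.03584 d
  layer 2 (clean gravel): t_2 = 9.22 × 0.24 / 35.11 = 0.06303 d
Total t = Σ t_i = 0.09887 days.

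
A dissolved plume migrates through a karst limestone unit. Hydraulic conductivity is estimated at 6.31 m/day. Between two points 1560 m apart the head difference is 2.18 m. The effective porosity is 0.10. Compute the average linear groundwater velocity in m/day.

Hydraulic gradient i = Δh / L = 2.18 / 1560 = 0.001397.
Darcy flux q = K · i = 6.310 × 0.001397 = 0.008818 m/day.
Seepage velocity v = q / n_e = 0.008818 / 0.10 = 0.08818 m/day.

0.0882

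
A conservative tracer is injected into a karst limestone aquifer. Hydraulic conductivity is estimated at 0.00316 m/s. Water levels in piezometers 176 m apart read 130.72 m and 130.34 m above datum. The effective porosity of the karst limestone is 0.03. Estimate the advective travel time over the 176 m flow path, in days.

8.96

Convert K: 0.00316 m/s × 86400 = 273.0 m/day.
Hydraulic gradient i = (130.72 − 130.34) / 176 = 0.38 / 176 = 0.002159.
Darcy flux q = K · i = 273.0 × 0.002159 = 0.5895 m/day.
Seepage velocity v = q / n_e = 0.5895 / 0.03 = 19.65 m/day.
Travel time t = L / v = 176 / 19.65 = 8.957 days.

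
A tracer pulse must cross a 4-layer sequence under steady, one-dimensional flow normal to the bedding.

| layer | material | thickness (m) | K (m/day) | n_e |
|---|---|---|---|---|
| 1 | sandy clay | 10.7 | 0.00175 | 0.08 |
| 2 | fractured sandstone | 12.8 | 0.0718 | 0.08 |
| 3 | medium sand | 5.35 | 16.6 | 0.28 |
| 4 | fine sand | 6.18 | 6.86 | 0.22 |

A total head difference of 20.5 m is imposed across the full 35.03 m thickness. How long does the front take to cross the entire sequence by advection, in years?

With flow normal to the layers, continuity requires the same specific discharge q through every layer.
Σ(b_i/K_i) = 10.7/0.00175 + 12.8/0.0718 + 5.35/16.6 + 6.18/6.86 = 6294 d.
q = Δh / Σ(b_i/K_i) = 20.5 / 6294 = 0.003257 m/day.
In each layer the seepage velocity is v_i = q/n_i, so the layer transit time is t_i = b_i·n_i / q:
  layer 1 (sandy clay): t_1 = 10.7 × 0.08 / 0.003257 = 262.8 d
  layer 2 (fractured sandstone): t_2 = 12.8 × 0.08 / 0.003257 = 314.4 d
  layer 3 (medium sand): t_3 = 5.35 × 0.28 / 0.003257 = 459.9 d
  layer 4 (fine sand): t_4 = 6.18 × 0.22 / 0.003257 = 417.4 d
Total t = Σ t_i = 1455 days = 3.982 years.

3.98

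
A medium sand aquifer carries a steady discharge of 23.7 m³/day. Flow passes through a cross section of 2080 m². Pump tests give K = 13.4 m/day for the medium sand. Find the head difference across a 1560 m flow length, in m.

1.33

From Q = K·A·i, i = Q / (K·A) = 23.7 / (13.40 × 2080) = 0.0008503.
Head loss Δh = i · L = 0.0008503 × 1560 = 1.326 m.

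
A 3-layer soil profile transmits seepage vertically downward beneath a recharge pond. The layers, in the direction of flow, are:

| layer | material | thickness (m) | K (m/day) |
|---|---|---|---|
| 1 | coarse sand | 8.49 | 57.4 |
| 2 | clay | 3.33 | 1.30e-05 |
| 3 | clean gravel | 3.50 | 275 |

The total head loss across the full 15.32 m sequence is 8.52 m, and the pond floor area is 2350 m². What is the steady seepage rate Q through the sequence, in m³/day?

Flow is perpendicular to layering, so the layers act in series and the equivalent K is the thickness-weighted harmonic mean.
Total thickness L = 8.49 + 3.33 + 3.50 = 15.32 m.
Σ(b_i/K_i) = 8.49/57.4 + 3.33/1.30e-05 + 3.50/275 = 2.562e+05 d.
K_eq = L / Σ(b_i/K_i) = 15.32 / 2.562e+05 = 5.981e-05 m/day.
Q = K_eq · A · (Δh/L) = 5.981e-05 × 2350 × (8.52/15.32) = 0.07816 m³/day.

0.0782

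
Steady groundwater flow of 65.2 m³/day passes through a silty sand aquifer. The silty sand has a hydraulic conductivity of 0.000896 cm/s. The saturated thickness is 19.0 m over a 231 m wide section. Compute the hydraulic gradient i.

0.0192

Convert K: 0.000896 cm/s × 864 = 0.7741 m/day.
Cross-sectional area A = 231 × 19.0 = 4389 m².
From Q = K·A·i, i = Q / (K·A) = 65.2 / (0.7741 × 4389) = 0.01919.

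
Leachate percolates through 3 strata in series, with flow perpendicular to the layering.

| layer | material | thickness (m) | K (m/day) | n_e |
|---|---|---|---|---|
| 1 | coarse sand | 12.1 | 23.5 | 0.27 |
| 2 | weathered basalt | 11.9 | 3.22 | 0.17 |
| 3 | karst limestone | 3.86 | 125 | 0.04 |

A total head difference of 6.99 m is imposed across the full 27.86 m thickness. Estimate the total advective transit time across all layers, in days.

With flow normal to the layers, continuity requires the same specific discharge q through every layer.
Σ(b_i/K_i) = 12.1/23.5 + 11.9/3.22 + 3.86/125 = 4.241 d.
q = Δh / Σ(b_i/K_i) = 6.99 / 4.241 = 1.648 m/day.
In each layer the seepage velocity is v_i = q/n_i, so the layer transit time is t_i = b_i·n_i / q:
  layer 1 (coarse sand): t_1 = 12.1 × 0.27 / 1.648 = 1.982 d
  layer 2 (weathered basalt): t_2 = 11.9 × 0.17 / 1.648 = 1.228 d
  layer 3 (karst limestone): t_3 = 3.86 × 0.04 / 1.648 = 0.09369 d
Total t = Σ t_i = 3.304 days.

3.30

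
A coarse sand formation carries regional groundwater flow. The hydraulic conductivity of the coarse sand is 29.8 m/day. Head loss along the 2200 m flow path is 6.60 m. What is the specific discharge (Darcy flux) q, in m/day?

Hydraulic gradient i = Δh / L = 6.60 / 2200 = 0.003000.
Specific discharge q = K · i = 29.80 × 0.003000 = 0.08940 m/day.

0.0894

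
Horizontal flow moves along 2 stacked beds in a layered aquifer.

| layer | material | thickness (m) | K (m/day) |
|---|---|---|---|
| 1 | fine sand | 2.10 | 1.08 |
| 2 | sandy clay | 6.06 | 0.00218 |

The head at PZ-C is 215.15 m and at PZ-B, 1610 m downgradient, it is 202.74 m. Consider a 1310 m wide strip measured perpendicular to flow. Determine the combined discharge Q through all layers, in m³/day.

23.0

Flow is parallel to layering, so each bed carries its own Darcy discharge and the transmissivities add.
Σ(K_i·b_i) = 1.08×2.10 + 0.00218×6.06 = 2.281 m²/day.
Hydraulic gradient i = (215.15 − 202.74) / 1610 = 12.41 / 1610 = 0.007708.
Q = Σ(K_i·b_i) · W · i = 2.281 × 1310 × 0.007708 = 23.03 m³/day.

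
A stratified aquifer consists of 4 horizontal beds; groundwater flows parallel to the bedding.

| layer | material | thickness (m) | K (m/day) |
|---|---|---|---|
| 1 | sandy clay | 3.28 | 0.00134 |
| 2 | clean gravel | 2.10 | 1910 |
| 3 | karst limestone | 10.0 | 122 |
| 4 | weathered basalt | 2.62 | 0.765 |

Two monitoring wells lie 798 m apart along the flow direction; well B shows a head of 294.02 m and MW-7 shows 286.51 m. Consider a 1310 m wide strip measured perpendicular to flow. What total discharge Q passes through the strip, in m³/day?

Flow is parallel to layering, so each bed carries its own Darcy discharge and the transmissivities add.
Σ(K_i·b_i) = 0.00134×3.28 + 1910×2.10 + 122×10.0 + 0.765×2.62 = 5233 m²/day.
Hydraulic gradient i = (294.02 − 286.51) / 798 = 7.51 / 798 = 0.009411.
Q = Σ(K_i·b_i) · W · i = 5233 × 1310 × 0.009411 = 64515 m³/day.

64500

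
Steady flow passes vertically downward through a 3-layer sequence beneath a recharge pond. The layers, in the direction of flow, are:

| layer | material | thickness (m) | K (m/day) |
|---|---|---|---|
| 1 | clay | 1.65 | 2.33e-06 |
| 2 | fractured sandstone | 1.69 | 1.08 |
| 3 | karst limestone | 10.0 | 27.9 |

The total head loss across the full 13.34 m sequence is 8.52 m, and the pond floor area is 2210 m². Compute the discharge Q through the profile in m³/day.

0.0266

Flow is perpendicular to layering, so the layers act in series and the equivalent K is the thickness-weighted harmonic mean.
Total thickness L = 1.65 + 1.69 + 10.0 = 13.34 m.
Σ(b_i/K_i) = 1.65/2.33e-06 + 1.69/1.08 + 10.0/27.9 = 7.082e+05 d.
K_eq = L / Σ(b_i/K_i) = 13.34 / 7.082e+05 = 1.884e-05 m/day.
Q = K_eq · A · (Δh/L) = 1.884e-05 × 2210 × (8.52/13.34) = 0.02659 m³/day.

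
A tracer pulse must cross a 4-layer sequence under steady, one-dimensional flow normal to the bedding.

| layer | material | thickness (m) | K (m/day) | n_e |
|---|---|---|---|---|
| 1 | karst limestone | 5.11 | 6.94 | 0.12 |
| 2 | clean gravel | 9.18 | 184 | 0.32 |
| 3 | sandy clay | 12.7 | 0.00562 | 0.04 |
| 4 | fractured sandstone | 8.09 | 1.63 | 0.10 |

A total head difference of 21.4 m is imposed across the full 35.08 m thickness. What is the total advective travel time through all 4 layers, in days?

515

With flow normal to the layers, continuity requires the same specific discharge q through every layer.
Σ(b_i/K_i) = 5.11/6.94 + 9.18/184 + 12.7/0.00562 + 8.09/1.63 = 2266 d.
q = Δh / Σ(b_i/K_i) = 21.4 / 2266 = 0.009446 m/day.
In each layer the seepage velocity is v_i = q/n_i, so the layer transit time is t_i = b_i·n_i / q:
  layer 1 (karst limestone): t_1 = 5.11 × 0.12 / 0.009446 = 64.92 d
  layer 2 (clean gravel): t_2 = 9.18 × 0.32 / 0.009446 = 311.0 d
  layer 3 (sandy clay): t_3 = 12.7 × 0.04 / 0.009446 = 53.78 d
  layer 4 (fractured sandstone): t_4 = 8.09 × 0.10 / 0.009446 = 85.65 d
Total t = Σ t_i = 515.3 days.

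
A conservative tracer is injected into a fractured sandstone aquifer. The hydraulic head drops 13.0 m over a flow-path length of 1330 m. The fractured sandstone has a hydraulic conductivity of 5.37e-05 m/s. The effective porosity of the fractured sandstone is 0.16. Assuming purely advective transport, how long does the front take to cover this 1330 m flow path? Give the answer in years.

Convert K: 5.37e-05 m/s × 86400 = 4.640 m/day.
Hydraulic gradient i = Δh / L = 13.0 / 1330 = 0.009774.
Darcy flux q = K · i = 4.640 × 0.009774 = 0.04535 m/day.
Seepage velocity v = q / n_e = 0.04535 / 0.16 = 0.2834 m/day.
Travel time t = L / v = 1330 / 0.2834 = 4692 days = 12.85 years.

12.8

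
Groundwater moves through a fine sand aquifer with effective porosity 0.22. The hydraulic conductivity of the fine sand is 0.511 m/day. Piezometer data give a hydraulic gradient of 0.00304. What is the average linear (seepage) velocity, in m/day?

0.00706

Hydraulic gradient i = 0.00304.
Darcy flux q = K · i = 0.5110 × 0.003040 = 0.001553 m/day.
Seepage velocity v = q / n_e = 0.001553 / 0.22 = 0.007061 m/day.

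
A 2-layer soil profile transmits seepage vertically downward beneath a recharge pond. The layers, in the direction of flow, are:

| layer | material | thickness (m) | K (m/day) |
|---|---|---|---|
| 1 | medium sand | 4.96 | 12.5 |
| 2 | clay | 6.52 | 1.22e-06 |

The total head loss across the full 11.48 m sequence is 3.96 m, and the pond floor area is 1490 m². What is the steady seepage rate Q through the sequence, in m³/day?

0.00110

Flow is perpendicular to layering, so the layers act in series and the equivalent K is the thickness-weighted harmonic mean.
Total thickness L = 4.96 + 6.52 = 11.48 m.
Σ(b_i/K_i) = 4.96/12.5 + 6.52/1.22e-06 = 5.344e+06 d.
K_eq = L / Σ(b_i/K_i) = 11.48 / 5.344e+06 = 2.148e-06 m/day.
Q = K_eq · A · (Δh/L) = 2.148e-06 × 1490 × (3.96/11.48) = 0.001104 m³/day.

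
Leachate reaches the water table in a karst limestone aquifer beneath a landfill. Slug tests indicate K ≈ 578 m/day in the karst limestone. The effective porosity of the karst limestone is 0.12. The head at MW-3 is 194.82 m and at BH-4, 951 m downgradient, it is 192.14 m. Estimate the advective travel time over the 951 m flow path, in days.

70.1

Hydraulic gradient i = (194.82 − 192.14) / 951 = 2.68 / 951 = 0.002818.
Darcy flux q = K · i = 578.0 × 0.002818 = 1.629 m/day.
Seepage velocity v = q / n_e = 1.629 / 0.12 = 13.57 m/day.
Travel time t = L / v = 951 / 13.57 = 70.06 days.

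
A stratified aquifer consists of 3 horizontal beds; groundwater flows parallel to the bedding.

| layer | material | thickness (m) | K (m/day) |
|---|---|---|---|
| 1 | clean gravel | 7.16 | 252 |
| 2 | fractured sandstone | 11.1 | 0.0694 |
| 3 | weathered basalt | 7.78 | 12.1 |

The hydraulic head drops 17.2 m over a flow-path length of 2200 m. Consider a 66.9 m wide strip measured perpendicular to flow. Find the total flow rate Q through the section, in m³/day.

Flow is parallel to layering, so each bed carries its own Darcy discharge and the transmissivities add.
Σ(K_i·b_i) = 252×7.16 + 0.0694×11.1 + 12.1×7.78 = 1899 m²/day.
Hydraulic gradient i = Δh / L = 17.2 / 2200 = 0.007818.
Q = Σ(K_i·b_i) · W · i = 1899 × 66.9 × 0.007818 = 993.4 m³/day.

993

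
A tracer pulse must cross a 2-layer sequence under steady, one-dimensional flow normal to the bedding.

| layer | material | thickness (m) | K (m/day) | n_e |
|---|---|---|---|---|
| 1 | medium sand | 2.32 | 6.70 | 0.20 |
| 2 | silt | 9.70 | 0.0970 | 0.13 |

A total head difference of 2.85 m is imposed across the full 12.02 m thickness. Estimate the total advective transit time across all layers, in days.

With flow normal to the layers, continuity requires the same specific discharge q through every layer.
Σ(b_i/K_i) = 2.32/6.70 + 9.70/0.0970 = 100.3 d.
q = Δh / Σ(b_i/K_i) = 2.85 / 100.3 = 0.02840 m/day.
In each layer the seepage velocity is v_i = q/n_i, so the layer transit time is t_i = b_i·n_i / q:
  layer 1 (medium sand): t_1 = 2.32 × 0.20 / 0.02840 = 16.34 d
  layer 2 (silt): t_2 = 9.70 × 0.13 / 0.02840 = 44.40 d
Total t = Σ t_i = 60.74 days.

60.7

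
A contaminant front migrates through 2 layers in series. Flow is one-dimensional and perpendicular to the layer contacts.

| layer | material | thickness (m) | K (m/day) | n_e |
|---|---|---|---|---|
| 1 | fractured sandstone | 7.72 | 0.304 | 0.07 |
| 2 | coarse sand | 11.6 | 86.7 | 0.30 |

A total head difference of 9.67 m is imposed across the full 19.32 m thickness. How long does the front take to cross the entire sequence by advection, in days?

With flow normal to the layers, continuity requires the same specific discharge q through every layer.
Σ(b_i/K_i) = 7.72/0.304 + 11.6/86.7 = 25.53 d.
q = Δh / Σ(b_i/K_i) = 9.67 / 25.53 = 0.3788 m/day.
In each layer the seepage velocity is v_i = q/n_i, so the layer transit time is t_i = b_i·n_i / q:
  layer 1 (fractured sandstone): t_1 = 7.72 × 0.07 / 0.3788 = 1.427 d
  layer 2 (coarse sand): t_2 = 11.6 × 0.30 / 0.3788 = 9.187 d
Total t = Σ t_i = 10.61 days.

10.6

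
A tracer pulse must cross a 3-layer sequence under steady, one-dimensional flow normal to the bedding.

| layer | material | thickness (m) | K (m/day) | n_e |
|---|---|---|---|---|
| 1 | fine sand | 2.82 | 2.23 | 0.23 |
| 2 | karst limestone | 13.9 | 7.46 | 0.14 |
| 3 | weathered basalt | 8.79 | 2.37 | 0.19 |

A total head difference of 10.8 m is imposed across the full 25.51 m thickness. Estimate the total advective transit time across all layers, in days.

With flow normal to the layers, continuity requires the same specific discharge q through every layer.
Σ(b_i/K_i) = 2.82/2.23 + 13.9/7.46 + 8.79/2.37 = 6.837 d.
q = Δh / Σ(b_i/K_i) = 10.8 / 6.837 = 1.580 m/day.
In each layer the seepage velocity is v_i = q/n_i, so the layer transit time is t_i = b_i·n_i / q:
  layer 1 (fine sand): t_1 = 2.82 × 0.23 / 1.580 = 0.4106 d
  layer 2 (karst limestone): t_2 = 13.9 × 0.14 / 1.580 = 1.232 d
  layer 3 (weathered basalt): t_3 = 8.79 × 0.19 / 1.580 = 1.057 d
Total t = Σ t_i = 2.700 days.

2.70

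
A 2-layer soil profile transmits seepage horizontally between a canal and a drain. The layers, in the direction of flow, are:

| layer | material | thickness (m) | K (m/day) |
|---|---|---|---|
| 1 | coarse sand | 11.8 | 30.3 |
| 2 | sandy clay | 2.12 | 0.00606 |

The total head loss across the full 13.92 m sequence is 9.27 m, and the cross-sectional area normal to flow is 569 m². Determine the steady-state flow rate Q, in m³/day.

Flow is perpendicular to layering, so the layers act in series and the equivalent K is the thickness-weighted harmonic mean.
Total thickness L = 11.8 + 2.12 = 13.92 m.
Σ(b_i/K_i) = 11.8/30.3 + 2.12/0.00606 = 350.2 d.
K_eq = L / Σ(b_i/K_i) = 13.92 / 350.2 = 0.03975 m/day.
Q = K_eq · A · (Δh/L) = 0.03975 × 569 × (9.27/13.92) = 15.06 m³/day.

15.1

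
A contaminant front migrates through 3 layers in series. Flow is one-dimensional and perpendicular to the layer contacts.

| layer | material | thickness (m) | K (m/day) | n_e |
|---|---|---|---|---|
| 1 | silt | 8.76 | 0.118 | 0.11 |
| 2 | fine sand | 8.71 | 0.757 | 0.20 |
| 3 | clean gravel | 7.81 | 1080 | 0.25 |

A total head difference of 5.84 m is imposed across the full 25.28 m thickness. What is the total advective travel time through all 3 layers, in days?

68.4

With flow normal to the layers, continuity requires the same specific discharge q through every layer.
Σ(b_i/K_i) = 8.76/0.118 + 8.71/0.757 + 7.81/1080 = 85.75 d.
q = Δh / Σ(b_i/K_i) = 5.84 / 85.75 = 0.06810 m/day.
In each layer the seepage velocity is v_i = q/n_i, so the layer transit time is t_i = b_i·n_i / q:
  layer 1 (silt): t_1 = 8.76 × 0.11 / 0.06810 = 14.15 d
  layer 2 (fine sand): t_2 = 8.71 × 0.20 / 0.06810 = 25.58 d
  layer 3 (clean gravel): t_3 = 7.81 × 0.25 / 0.06810 = 28.67 d
Total t = Σ t_i = 68.40 days.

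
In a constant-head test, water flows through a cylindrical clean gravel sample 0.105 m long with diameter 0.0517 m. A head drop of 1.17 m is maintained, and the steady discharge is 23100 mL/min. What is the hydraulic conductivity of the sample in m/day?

Cross-sectional area A = π·(d/2)² = π × (0.0517/2)² = 0.002099 m².
Convert discharge: 23100 mL/min = 0.0003850 m³/s.
Darcy's law rearranged: K = Q·L / (A·Δh) = 0.0003850 × 0.105 / (0.002099 × 1.17) = 0.01646 m/s = 1422 m/day.

1420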